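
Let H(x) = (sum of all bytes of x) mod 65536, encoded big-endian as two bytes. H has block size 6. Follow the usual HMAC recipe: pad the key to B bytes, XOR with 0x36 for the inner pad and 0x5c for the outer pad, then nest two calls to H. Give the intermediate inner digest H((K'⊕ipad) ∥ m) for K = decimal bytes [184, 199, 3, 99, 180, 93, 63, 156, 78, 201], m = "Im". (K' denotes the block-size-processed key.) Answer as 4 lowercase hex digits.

Key decimal bytes [184, 199, 3, 99, 180, 93, 63, 156, 78, 201] = b8 c7 03 63 b4 5d 3f 9c 4e c9 is 10 bytes > B = 6, so hash it first: H(key) = 04 e8, then zero-pad to 6 bytes: K' = 04 e8 00 00 00 00.
K' ⊕ ipad = 32 de 36 36 36 36.
Inner input = 32 de 36 36 36 36 ∥ 49 6d.
Inner hash: sum = 50+222+54+54+54+54+73+109 = 670 → 02 9e.

029e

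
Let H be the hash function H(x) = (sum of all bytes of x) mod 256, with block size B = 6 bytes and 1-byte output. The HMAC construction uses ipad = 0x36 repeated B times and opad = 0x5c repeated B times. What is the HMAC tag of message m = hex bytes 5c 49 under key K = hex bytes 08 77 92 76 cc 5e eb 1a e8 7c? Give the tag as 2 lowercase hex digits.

f1

Key hex bytes 08 77 92 76 cc 5e eb 1a e8 7c is 10 bytes > B = 6, so hash it first: H(key) = 1a, then zero-pad to 6 bytes: K' = 1a 00 00 00 00 00.
K' ⊕ ipad = 2c 36 36 36 36 36.  K' ⊕ opad = 46 5c 5c 5c 5c 5c.
Inner input = (K'⊕ipad) ∥ m = 2c 36 36 36 36 36 ∥ 5c 49.
Inner hash: sum = 44+54+54+54+54+54+92+73 = 479; mod 256 = 223 → df.
Outer input = (K'⊕opad) ∥ inner = 46 5c 5c 5c 5c 5c ∥ df.
Outer hash (tag): sum = 70+92+92+92+92+92+223 = 753; mod 256 = 241 → f1.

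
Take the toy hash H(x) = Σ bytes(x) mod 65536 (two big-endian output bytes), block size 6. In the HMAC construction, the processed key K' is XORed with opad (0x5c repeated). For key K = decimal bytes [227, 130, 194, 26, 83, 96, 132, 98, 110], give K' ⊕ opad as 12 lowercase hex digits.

58145c5c5c5c

Key decimal bytes [227, 130, 194, 26, 83, 96, 132, 98, 110] = e3 82 c2 1a 53 60 84 62 6e is 9 bytes > B = 6, so hash it first: H(key) = 04 48, then zero-pad to 6 bytes: K' = 04 48 00 00 00 00.
XOR each byte with 0x5c: 04⊕5c=58, 48⊕5c=14, 00⊕5c=5c, 00⊕5c=5c, 00⊕5c=5c, 00⊕5c=5c.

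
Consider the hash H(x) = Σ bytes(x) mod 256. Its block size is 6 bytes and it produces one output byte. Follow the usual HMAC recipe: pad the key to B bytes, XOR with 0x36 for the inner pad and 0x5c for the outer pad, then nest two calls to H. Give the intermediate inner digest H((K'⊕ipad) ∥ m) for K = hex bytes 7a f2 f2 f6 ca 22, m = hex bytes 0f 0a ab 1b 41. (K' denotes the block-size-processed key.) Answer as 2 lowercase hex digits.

c4

Key hex bytes 7a f2 f2 f6 ca 22 is exactly B = 6 bytes: K' = 7a f2 f2 f6 ca 22.
K' ⊕ ipad = 4c c4 c4 c0 fc 14.
Inner input = 4c c4 c4 c0 fc 14 ∥ 0f 0a ab 1b 41.
Inner hash: sum = 76+196+196+192+252+20+15+10+171+27+65 = 1220; mod 256 = 196 → c4.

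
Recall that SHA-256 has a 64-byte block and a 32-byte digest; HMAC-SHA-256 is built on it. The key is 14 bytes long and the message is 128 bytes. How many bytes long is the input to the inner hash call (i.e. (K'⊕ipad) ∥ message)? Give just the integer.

192

Key is 14 ≤ 64 bytes, zero-padded: |K'| = 64.
Inner input = (K'⊕ipad) ∥ m → 64 + 128 = 192 bytes.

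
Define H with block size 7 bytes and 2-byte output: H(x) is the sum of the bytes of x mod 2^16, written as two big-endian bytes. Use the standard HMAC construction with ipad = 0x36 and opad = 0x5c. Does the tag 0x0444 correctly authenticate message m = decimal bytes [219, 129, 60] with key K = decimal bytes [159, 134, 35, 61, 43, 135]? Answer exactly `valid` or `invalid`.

Key decimal bytes [159, 134, 35, 61, 43, 135] = 9f 86 23 3d 2b 87 is 6 bytes ≤ B = 7; zero-pad to 7 bytes: K' = 9f 86 23 3d 2b 87 00.
K' ⊕ ipad = a9 b0 15 0b 1d b1 36; K' ⊕ opad = c3 da 7f 61 77 db 5c.
Inner hash: sum = 169+176+21+11+29+177+54+219+129+60 = 1045 → 04 15.
Outer hash (recomputed tag): sum = 195+218+127+97+119+219+92+4+21 = 1092 → 04 44.
Recomputed tag = 0444; claimed = 0444 → match.

valid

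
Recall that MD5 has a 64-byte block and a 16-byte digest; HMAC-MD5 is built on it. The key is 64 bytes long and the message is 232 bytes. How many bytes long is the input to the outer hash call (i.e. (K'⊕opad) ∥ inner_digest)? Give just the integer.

Key is 64 ≤ 64 bytes, zero-padded: |K'| = 64.
Outer input = (K'⊕opad) ∥ H(inner) → 64 + 16 = 80 bytes.

80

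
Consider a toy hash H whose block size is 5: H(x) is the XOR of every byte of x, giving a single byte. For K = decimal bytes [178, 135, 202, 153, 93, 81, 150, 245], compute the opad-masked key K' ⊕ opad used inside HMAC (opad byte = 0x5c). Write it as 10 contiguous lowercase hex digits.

Key decimal bytes [178, 135, 202, 153, 93, 81, 150, 245] = b2 87 ca 99 5d 51 96 f5 is 8 bytes > B = 5, so hash it first: H(key) = 09, then zero-pad to 5 bytes: K' = 09 00 00 00 00.
XOR each byte with 0x5c: 09⊕5c=55, 00⊕5c=5c, 00⊕5c=5c, 00⊕5c=5c, 00⊕5c=5c.

555c5c5c5c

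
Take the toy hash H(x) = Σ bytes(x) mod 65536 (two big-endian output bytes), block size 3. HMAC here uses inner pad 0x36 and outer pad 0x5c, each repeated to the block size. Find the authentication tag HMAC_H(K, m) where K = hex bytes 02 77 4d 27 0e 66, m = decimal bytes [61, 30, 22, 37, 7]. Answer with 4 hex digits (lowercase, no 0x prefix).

0158

Key hex bytes 02 77 4d 27 0e 66 is 6 bytes > B = 3, so hash it first: H(key) = 01 61, then zero-pad to 3 bytes: K' = 01 61 00.
K' ⊕ ipad = 37 57 36.  K' ⊕ opad = 5d 3d 5c.
Inner input = (K'⊕ipad) ∥ m = 37 57 36 ∥ 3d 1e 16 25 07.
Inner hash: sum = 55+87+54+61+30+22+37+7 = 353 → 01 61.
Outer input = (K'⊕opad) ∥ inner = 5d 3d 5c ∥ 01 61.
Outer hash (tag): sum = 93+61+92+1+97 = 344 → 01 58.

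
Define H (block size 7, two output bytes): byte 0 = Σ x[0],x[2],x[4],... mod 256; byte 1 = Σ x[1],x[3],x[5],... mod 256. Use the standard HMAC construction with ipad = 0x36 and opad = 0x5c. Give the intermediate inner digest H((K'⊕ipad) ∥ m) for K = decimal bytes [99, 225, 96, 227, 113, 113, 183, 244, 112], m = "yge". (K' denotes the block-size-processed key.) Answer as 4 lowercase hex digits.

Key decimal bytes [99, 225, 96, 227, 113, 113, 183, 244, 112] = 63 e1 60 e3 71 71 b7 f4 70 is 9 bytes > B = 7, so hash it first: H(key) = 5b 29, then zero-pad to 7 bytes: K' = 5b 29 00 00 00 00 00.
K' ⊕ ipad = 6d 1f 36 36 36 36 36.
Inner input = 6d 1f 36 36 36 36 36 ∥ 79 67 65.
Inner hash: even-index sum = 374 mod 256 = 118; odd-index sum = 361 mod 256 = 105 → 76 69.

7669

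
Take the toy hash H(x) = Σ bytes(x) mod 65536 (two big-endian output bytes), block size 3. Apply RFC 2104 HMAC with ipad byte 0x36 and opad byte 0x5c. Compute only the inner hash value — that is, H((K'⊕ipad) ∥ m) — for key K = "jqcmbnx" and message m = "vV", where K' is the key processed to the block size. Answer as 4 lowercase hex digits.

01fb

Key "jqcmbnx" = 6a 71 63 6d 62 6e 78 is 7 bytes > B = 3, so hash it first: H(key) = 02 f3, then zero-pad to 3 bytes: K' = 02 f3 00.
K' ⊕ ipad = 34 c5 36.
Inner input = 34 c5 36 ∥ 76 56.
Inner hash: sum = 52+197+54+118+86 = 507 → 01 fb.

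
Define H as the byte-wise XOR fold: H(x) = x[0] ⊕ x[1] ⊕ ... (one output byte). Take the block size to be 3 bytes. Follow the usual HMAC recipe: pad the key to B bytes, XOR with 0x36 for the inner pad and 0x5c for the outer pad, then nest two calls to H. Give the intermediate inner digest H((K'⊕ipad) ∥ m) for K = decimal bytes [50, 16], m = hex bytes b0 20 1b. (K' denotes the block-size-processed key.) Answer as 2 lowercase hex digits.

Key decimal bytes [50, 16] = 32 10 is 2 bytes ≤ B = 3; zero-pad to 3 bytes: K' = 32 10 00.
K' ⊕ ipad = 04 26 36.
Inner input = 04 26 36 ∥ b0 20 1b.
Inner hash: XOR 04⊕26⊕36⊕b0⊕20⊕1b = 9f.

9f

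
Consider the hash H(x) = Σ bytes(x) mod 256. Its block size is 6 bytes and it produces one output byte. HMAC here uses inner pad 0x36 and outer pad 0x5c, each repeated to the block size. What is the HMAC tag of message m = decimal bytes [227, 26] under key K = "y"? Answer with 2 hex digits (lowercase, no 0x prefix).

Key "y" = 79 is 1 byte ≤ B = 6; zero-pad to 6 bytes: K' = 79 00 00 00 00 00.
K' ⊕ ipad = 4f 36 36 36 36 36.  K' ⊕ opad = 25 5c 5c 5c 5c 5c.
Inner input = (K'⊕ipad) ∥ m = 4f 36 36 36 36 36 ∥ e3 1a.
Inner hash: sum = 79+54+54+54+54+54+227+26 = 602; mod 256 = 90 → 5a.
Outer input = (K'⊕opad) ∥ inner = 25 5c 5c 5c 5c 5c ∥ 5a.
Outer hash (tag): sum = 37+92+92+92+92+92+90 = 587; mod 256 = 75 → 4b.

4b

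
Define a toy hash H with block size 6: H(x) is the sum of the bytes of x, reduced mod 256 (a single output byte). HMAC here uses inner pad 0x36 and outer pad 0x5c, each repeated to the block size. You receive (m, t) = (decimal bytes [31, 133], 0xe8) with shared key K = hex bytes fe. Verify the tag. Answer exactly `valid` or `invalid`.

Key hex bytes fe is 1 byte ≤ B = 6; zero-pad to 6 bytes: K' = fe 00 00 00 00 00.
K' ⊕ ipad = c8 36 36 36 36 36; K' ⊕ opad = a2 5c 5c 5c 5c 5c.
Inner hash: sum = 200+54+54+54+54+54+31+133 = 634; mod 256 = 122 → 7a.
Outer hash (recomputed tag): sum = 162+92+92+92+92+92+122 = 744; mod 256 = 232 → e8.
Recomputed tag = e8; claimed = e8 → match.

valid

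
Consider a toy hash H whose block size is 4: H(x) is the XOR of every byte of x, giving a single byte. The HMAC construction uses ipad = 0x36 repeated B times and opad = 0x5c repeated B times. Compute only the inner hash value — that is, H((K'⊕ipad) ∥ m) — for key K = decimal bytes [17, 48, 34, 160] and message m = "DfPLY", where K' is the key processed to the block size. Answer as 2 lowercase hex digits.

Key decimal bytes [17, 48, 34, 160] = 11 30 22 a0 is exactly B = 4 bytes: K' = 11 30 22 a0.
K' ⊕ ipad = 27 06 14 96.
Inner input = 27 06 14 96 ∥ 44 66 50 4c 59.
Inner hash: XOR 27⊕06⊕14⊕96⊕44⊕66⊕50⊕4c⊕59 = c4.

c4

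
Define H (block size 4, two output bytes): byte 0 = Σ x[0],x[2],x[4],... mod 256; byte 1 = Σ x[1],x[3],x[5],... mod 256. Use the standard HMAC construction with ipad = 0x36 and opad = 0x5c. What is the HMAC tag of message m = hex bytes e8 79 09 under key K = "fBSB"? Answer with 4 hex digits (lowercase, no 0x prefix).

ef9d

Key "fBSB" = 66 42 53 42 is exactly B = 4 bytes: K' = 66 42 53 42.
K' ⊕ ipad = 50 74 65 74.  K' ⊕ opad = 3a 1e 0f 1e.
Inner input = (K'⊕ipad) ∥ m = 50 74 65 74 ∥ e8 79 09.
Inner hash: even-index sum = 422 mod 256 = 166; odd-index sum = 353 mod 256 = 97 → a6 61.
Outer input = (K'⊕opad) ∥ inner = 3a 1e 0f 1e ∥ a6 61.
Outer hash (tag): even-index sum = 239 mod 256 = 239; odd-index sum = 157 mod 256 = 157 → ef 9d.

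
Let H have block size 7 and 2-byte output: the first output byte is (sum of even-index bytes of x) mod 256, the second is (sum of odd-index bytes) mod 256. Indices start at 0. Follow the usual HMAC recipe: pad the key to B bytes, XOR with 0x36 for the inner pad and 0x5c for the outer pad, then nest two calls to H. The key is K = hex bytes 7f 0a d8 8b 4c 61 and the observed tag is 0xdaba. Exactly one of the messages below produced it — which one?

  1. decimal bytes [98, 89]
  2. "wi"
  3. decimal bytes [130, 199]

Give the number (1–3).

2

Key hex bytes 7f 0a d8 8b 4c 61 is 6 bytes ≤ B = 7; zero-pad to 7 bytes: K' = 7f 0a d8 8b 4c 61 00.
K' ⊕ ipad = 49 3c ee bd 7a 57 36; K' ⊕ opad = 23 56 84 d7 10 3d 5c.
m1: inner = H(49 3c ee bd 7a 57 36 62 59) = 40 b2; tag = H(23 56 84 d7 10 3d 5c 40 b2) = c5aa
m2: inner = H(49 3c ee bd 7a 57 36 77 69) = 50 c7; tag = H(23 56 84 d7 10 3d 5c 50 c7) = daba ← matches
m3: inner = H(49 3c ee bd 7a 57 36 82 c7) = ae d2; tag = H(23 56 84 d7 10 3d 5c ae d2) = e518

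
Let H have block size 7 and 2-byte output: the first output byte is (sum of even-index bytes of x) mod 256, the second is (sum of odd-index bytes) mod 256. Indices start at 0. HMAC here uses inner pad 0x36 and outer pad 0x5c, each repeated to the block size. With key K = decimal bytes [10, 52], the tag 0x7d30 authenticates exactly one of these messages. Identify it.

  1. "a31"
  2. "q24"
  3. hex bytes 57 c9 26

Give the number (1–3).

Key decimal bytes [10, 52] = 0a 34 is 2 bytes ≤ B = 7; zero-pad to 7 bytes: K' = 0a 34 00 00 00 00 00.
K' ⊕ ipad = 3c 02 36 36 36 36 36; K' ⊕ opad = 56 68 5c 5c 5c 5c 5c.
m1: inner = H(3c 02 36 36 36 36 36 61 33 31) = 11 00; tag = H(56 68 5c 5c 5c 5c 5c 11 00) = 6a31
m2: inner = H(3c 02 36 36 36 36 36 71 32 34) = 10 13; tag = H(56 68 5c 5c 5c 5c 5c 10 13) = 7d30 ← matches
m3: inner = H(3c 02 36 36 36 36 36 57 c9 26) = a7 eb; tag = H(56 68 5c 5c 5c 5c 5c a7 eb) = 55c7

2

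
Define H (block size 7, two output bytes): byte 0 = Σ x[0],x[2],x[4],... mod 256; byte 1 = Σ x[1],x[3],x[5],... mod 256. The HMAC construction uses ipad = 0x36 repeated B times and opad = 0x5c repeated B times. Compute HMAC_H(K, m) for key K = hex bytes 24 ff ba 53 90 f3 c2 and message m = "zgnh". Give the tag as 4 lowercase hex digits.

a368

Key hex bytes 24 ff ba 53 90 f3 c2 is exactly B = 7 bytes: K' = 24 ff ba 53 90 f3 c2.
K' ⊕ ipad = 12 c9 8c 65 a6 c5 f4.  K' ⊕ opad = 78 a3 e6 0f cc af 9e.
Inner input = (K'⊕ipad) ∥ m = 12 c9 8c 65 a6 c5 f4 ∥ 7a 67 6e 68.
Inner hash: even-index sum = 775 mod 256 = 7; odd-index sum = 731 mod 256 = 219 → 07 db.
Outer input = (K'⊕opad) ∥ inner = 78 a3 e6 0f cc af 9e ∥ 07 db.
Outer hash (tag): even-index sum = 931 mod 256 = 163; odd-index sum = 360 mod 256 = 104 → a3 68.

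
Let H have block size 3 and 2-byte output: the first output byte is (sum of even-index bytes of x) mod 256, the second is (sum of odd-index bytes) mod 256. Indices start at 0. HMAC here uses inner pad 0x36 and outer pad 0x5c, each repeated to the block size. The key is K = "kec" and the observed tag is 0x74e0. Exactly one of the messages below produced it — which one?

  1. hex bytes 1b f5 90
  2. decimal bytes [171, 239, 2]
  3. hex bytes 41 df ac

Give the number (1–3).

Key "kec" = 6b 65 63 is exactly B = 3 bytes: K' = 6b 65 63.
K' ⊕ ipad = 5d 53 55; K' ⊕ opad = 37 39 3f.
m1: inner = H(5d 53 55 1b f5 90) = a7 fe; tag = H(37 39 3f a7 fe) = 74e0 ← matches
m2: inner = H(5d 53 55 ab ef 02) = a1 00; tag = H(37 39 3f a1 00) = 76da
m3: inner = H(5d 53 55 41 df ac) = 91 40; tag = H(37 39 3f 91 40) = b6ca

1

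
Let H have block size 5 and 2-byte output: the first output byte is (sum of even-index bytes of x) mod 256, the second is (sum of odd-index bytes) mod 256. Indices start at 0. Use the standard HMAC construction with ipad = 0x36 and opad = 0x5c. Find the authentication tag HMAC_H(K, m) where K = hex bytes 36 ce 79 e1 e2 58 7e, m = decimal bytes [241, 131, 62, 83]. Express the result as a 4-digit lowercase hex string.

a132

Key hex bytes 36 ce 79 e1 e2 58 7e is 7 bytes > B = 5, so hash it first: H(key) = 0f 07, then zero-pad to 5 bytes: K' = 0f 07 00 00 00.
K' ⊕ ipad = 39 31 36 36 36.  K' ⊕ opad = 53 5b 5c 5c 5c.
Inner input = (K'⊕ipad) ∥ m = 39 31 36 36 36 ∥ f1 83 3e 53.
Inner hash: even-index sum = 379 mod 256 = 123; odd-index sum = 406 mod 256 = 150 → 7b 96.
Outer input = (K'⊕opad) ∥ inner = 53 5b 5c 5c 5c ∥ 7b 96.
Outer hash (tag): even-index sum = 417 mod 256 = 161; odd-index sum = 306 mod 256 = 50 → a1 32.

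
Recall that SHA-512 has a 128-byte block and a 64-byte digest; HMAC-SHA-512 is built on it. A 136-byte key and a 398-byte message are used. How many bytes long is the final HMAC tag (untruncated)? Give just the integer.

The tag is one SHA-512 digest: 64 bytes.

64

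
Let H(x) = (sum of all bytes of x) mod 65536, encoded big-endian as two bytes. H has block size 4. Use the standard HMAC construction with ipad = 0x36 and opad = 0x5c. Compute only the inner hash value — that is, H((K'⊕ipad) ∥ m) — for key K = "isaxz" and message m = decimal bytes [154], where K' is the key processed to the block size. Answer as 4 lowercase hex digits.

0153

Key "isaxz" = 69 73 61 78 7a is 5 bytes > B = 4, so hash it first: H(key) = 02 2f, then zero-pad to 4 bytes: K' = 02 2f 00 00.
K' ⊕ ipad = 34 19 36 36.
Inner input = 34 19 36 36 ∥ 9a.
Inner hash: sum = 52+25+54+54+154 = 339 → 01 53.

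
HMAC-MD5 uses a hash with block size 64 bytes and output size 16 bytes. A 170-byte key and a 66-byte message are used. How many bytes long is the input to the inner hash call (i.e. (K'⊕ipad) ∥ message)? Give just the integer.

130

Key is 170 > 64 bytes, so it is hashed to 16 bytes then zero-padded to 64: |K'| = 64.
Inner input = (K'⊕ipad) ∥ m → 64 + 66 = 130 bytes.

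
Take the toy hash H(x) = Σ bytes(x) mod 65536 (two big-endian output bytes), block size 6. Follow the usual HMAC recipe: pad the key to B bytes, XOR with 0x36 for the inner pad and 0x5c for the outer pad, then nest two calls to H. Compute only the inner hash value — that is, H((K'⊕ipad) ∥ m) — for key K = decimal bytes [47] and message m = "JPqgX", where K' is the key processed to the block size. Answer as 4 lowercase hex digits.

02f1

Key decimal bytes [47] = 2f is 1 byte ≤ B = 6; zero-pad to 6 bytes: K' = 2f 00 00 00 00 00.
K' ⊕ ipad = 19 36 36 36 36 36.
Inner input = 19 36 36 36 36 36 ∥ 4a 50 71 67 58.
Inner hash: sum = 25+54+54+54+54+54+74+80+113+103+88 = 753 → 02 f1.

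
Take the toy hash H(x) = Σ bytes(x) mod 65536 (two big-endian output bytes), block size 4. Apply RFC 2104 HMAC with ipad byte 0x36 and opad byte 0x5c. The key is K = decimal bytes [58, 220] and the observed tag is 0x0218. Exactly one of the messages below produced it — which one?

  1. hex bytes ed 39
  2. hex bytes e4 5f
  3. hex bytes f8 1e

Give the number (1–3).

3

Key decimal bytes [58, 220] = 3a dc is 2 bytes ≤ B = 4; zero-pad to 4 bytes: K' = 3a dc 00 00.
K' ⊕ ipad = 0c ea 36 36; K' ⊕ opad = 66 80 5c 5c.
m1: inner = H(0c ea 36 36 ed 39) = 02 88; tag = H(66 80 5c 5c 02 88) = 0228
m2: inner = H(0c ea 36 36 e4 5f) = 02 a5; tag = H(66 80 5c 5c 02 a5) = 0245
m3: inner = H(0c ea 36 36 f8 1e) = 02 78; tag = H(66 80 5c 5c 02 78) = 0218 ← matches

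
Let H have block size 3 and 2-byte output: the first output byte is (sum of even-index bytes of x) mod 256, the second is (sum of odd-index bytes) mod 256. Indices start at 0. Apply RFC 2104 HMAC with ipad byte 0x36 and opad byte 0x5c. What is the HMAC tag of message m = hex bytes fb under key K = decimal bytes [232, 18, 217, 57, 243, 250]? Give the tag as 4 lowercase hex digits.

Key decimal bytes [232, 18, 217, 57, 243, 250] = e8 12 d9 39 f3 fa is 6 bytes > B = 3, so hash it first: H(key) = b4 45, then zero-pad to 3 bytes: K' = b4 45 00.
K' ⊕ ipad = 82 73 36.  K' ⊕ opad = e8 19 5c.
Inner input = (K'⊕ipad) ∥ m = 82 73 36 ∥ fb.
Inner hash: even-index sum = 184 mod 256 = 184; odd-index sum = 366 mod 256 = 110 → b8 6e.
Outer input = (K'⊕opad) ∥ inner = e8 19 5c ∥ b8 6e.
Outer hash (tag): even-index sum = 434 mod 256 = 178; odd-index sum = 209 mod 256 = 209 → b2 d1.

b2d1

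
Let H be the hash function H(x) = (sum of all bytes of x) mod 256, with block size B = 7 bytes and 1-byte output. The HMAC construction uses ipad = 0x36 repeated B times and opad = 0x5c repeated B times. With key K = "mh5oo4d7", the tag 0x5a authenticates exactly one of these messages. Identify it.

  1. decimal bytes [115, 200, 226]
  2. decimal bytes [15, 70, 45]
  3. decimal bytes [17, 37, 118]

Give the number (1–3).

Key "mh5oo4d7" = 6d 68 35 6f 6f 34 64 37 is 8 bytes > B = 7, so hash it first: H(key) = b7, then zero-pad to 7 bytes: K' = b7 00 00 00 00 00 00.
K' ⊕ ipad = 81 36 36 36 36 36 36; K' ⊕ opad = eb 5c 5c 5c 5c 5c 5c.
m1: inner = H(81 36 36 36 36 36 36 73 c8 e2) = e2; tag = H(eb 5c 5c 5c 5c 5c 5c e2) = f5
m2: inner = H(81 36 36 36 36 36 36 0f 46 2d) = 47; tag = H(eb 5c 5c 5c 5c 5c 5c 47) = 5a ← matches
m3: inner = H(81 36 36 36 36 36 36 11 25 76) = 71; tag = H(eb 5c 5c 5c 5c 5c 5c 71) = 84

2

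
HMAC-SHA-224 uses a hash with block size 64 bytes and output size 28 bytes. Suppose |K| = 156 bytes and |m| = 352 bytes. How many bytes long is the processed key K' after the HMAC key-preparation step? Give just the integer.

64

Key is 156 > 64 bytes, so it is hashed to 28 bytes then zero-padded to 64: |K'| = 64.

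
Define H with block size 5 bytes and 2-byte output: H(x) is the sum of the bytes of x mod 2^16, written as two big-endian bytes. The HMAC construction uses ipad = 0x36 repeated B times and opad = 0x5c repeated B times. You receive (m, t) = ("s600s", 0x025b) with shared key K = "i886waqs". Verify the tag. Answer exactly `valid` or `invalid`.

Key "i886waqs" = 69 38 38 36 77 61 71 73 is 8 bytes > B = 5, so hash it first: H(key) = 02 cb, then zero-pad to 5 bytes: K' = 02 cb 00 00 00.
K' ⊕ ipad = 34 fd 36 36 36; K' ⊕ opad = 5e 97 5c 5c 5c.
Inner hash: sum = 52+253+54+54+54+115+54+48+48+115 = 847 → 03 4f.
Outer hash (recomputed tag): sum = 94+151+92+92+92+3+79 = 603 → 02 5b.
Recomputed tag = 025b; claimed = 025b → match.

valid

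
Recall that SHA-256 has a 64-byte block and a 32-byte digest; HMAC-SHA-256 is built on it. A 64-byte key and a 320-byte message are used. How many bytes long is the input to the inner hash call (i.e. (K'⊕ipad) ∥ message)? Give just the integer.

Key is 64 ≤ 64 bytes, zero-padded: |K'| = 64.
Inner input = (K'⊕ipad) ∥ m → 64 + 320 = 384 bytes.

384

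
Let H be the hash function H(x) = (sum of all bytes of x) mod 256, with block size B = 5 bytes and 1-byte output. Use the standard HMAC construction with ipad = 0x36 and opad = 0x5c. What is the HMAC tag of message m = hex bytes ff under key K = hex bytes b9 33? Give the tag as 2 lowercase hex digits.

Key hex bytes b9 33 is 2 bytes ≤ B = 5; zero-pad to 5 bytes: K' = b9 33 00 00 00.
K' ⊕ ipad = 8f 05 36 36 36.  K' ⊕ opad = e5 6f 5c 5c 5c.
Inner input = (K'⊕ipad) ∥ m = 8f 05 36 36 36 ∥ ff.
Inner hash: sum = 143+5+54+54+54+255 = 565; mod 256 = 53 → 35.
Outer input = (K'⊕opad) ∥ inner = e5 6f 5c 5c 5c ∥ 35.
Outer hash (tag): sum = 229+111+92+92+92+53 = 669; mod 256 = 157 → 9d.

9d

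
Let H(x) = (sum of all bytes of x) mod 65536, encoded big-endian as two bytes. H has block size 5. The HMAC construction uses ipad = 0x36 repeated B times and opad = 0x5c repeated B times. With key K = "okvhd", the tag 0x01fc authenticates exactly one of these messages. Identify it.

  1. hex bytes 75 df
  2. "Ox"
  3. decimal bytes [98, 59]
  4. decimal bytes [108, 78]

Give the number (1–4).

1

Key "okvhd" = 6f 6b 76 68 64 is exactly B = 5 bytes: K' = 6f 6b 76 68 64.
K' ⊕ ipad = 59 5d 40 5e 52; K' ⊕ opad = 33 37 2a 34 38.
m1: inner = H(59 5d 40 5e 52 75 df) = 02 fa; tag = H(33 37 2a 34 38 02 fa) = 01fc ← matches
m2: inner = H(59 5d 40 5e 52 4f 78) = 02 6d; tag = H(33 37 2a 34 38 02 6d) = 016f
m3: inner = H(59 5d 40 5e 52 62 3b) = 02 43; tag = H(33 37 2a 34 38 02 43) = 0145
m4: inner = H(59 5d 40 5e 52 6c 4e) = 02 60; tag = H(33 37 2a 34 38 02 60) = 0162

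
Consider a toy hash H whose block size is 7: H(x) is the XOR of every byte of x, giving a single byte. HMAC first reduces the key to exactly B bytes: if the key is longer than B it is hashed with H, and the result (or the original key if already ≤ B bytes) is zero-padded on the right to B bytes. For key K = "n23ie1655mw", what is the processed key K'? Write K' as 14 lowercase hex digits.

7e000000000000

|K| = 11 > B = 7, so first hash the key.
H(K): XOR 6e⊕32⊕33⊕69⊕65⊕31⊕36⊕35⊕35⊕6d⊕77 = 7e.
Zero-pad H(K) = 7e to 7 bytes: K' = 7e 00 00 00 00 00 00.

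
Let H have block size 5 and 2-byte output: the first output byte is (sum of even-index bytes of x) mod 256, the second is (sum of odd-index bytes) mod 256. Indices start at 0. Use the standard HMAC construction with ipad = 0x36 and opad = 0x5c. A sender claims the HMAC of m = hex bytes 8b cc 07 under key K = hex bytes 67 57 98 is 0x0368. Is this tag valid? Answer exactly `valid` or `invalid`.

Key hex bytes 67 57 98 is 3 bytes ≤ B = 5; zero-pad to 5 bytes: K' = 67 57 98 00 00.
K' ⊕ ipad = 51 61 ae 36 36; K' ⊕ opad = 3b 0b c4 5c 5c.
Inner hash: even-index sum = 513 mod 256 = 1; odd-index sum = 297 mod 256 = 41 → 01 29.
Outer hash (recomputed tag): even-index sum = 388 mod 256 = 132; odd-index sum = 104 mod 256 = 104 → 84 68.
Recomputed tag = 8468; claimed = 0368 → mismatch.

invalid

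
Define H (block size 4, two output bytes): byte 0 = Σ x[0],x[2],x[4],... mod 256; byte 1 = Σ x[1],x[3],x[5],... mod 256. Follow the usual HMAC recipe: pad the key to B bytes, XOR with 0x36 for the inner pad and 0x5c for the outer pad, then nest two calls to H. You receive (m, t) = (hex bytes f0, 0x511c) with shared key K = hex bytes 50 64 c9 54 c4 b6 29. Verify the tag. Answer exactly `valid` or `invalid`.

invalid

Key hex bytes 50 64 c9 54 c4 b6 29 is 7 bytes > B = 4, so hash it first: H(key) = 06 6e, then zero-pad to 4 bytes: K' = 06 6e 00 00.
K' ⊕ ipad = 30 58 36 36; K' ⊕ opad = 5a 32 5c 5c.
Inner hash: even-index sum = 342 mod 256 = 86; odd-index sum = 142 mod 256 = 142 → 56 8e.
Outer hash (recomputed tag): even-index sum = 268 mod 256 = 12; odd-index sum = 284 mod 256 = 28 → 0c 1c.
Recomputed tag = 0c1c; claimed = 511c → mismatch.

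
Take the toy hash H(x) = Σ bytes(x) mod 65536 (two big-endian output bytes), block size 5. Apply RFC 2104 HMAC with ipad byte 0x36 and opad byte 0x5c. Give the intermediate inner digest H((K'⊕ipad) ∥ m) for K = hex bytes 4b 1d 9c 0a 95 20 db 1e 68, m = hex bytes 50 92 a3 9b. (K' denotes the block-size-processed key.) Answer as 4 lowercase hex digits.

0309

Key hex bytes 4b 1d 9c 0a 95 20 db 1e 68 is 9 bytes > B = 5, so hash it first: H(key) = 03 24, then zero-pad to 5 bytes: K' = 03 24 00 00 00.
K' ⊕ ipad = 35 12 36 36 36.
Inner input = 35 12 36 36 36 ∥ 50 92 a3 9b.
Inner hash: sum = 53+18+54+54+54+80+146+163+155 = 777 → 03 09.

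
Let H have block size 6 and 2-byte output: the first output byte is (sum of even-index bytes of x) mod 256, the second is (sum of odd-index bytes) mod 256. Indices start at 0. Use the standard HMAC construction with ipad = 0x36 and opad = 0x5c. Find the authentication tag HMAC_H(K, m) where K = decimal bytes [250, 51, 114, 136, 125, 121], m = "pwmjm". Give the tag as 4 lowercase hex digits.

Key decimal bytes [250, 51, 114, 136, 125, 121] = fa 33 72 88 7d 79 is exactly B = 6 bytes: K' = fa 33 72 88 7d 79.
K' ⊕ ipad = cc 05 44 be 4b 4f.  K' ⊕ opad = a6 6f 2e d4 21 25.
Inner input = (K'⊕ipad) ∥ m = cc 05 44 be 4b 4f ∥ 70 77 6d 6a 6d.
Inner hash: even-index sum = 677 mod 256 = 165; odd-index sum = 499 mod 256 = 243 → a5 f3.
Outer input = (K'⊕opad) ∥ inner = a6 6f 2e d4 21 25 ∥ a5 f3.
Outer hash (tag): even-index sum = 410 mod 256 = 154; odd-index sum = 603 mod 256 = 91 → 9a 5b.

9a5b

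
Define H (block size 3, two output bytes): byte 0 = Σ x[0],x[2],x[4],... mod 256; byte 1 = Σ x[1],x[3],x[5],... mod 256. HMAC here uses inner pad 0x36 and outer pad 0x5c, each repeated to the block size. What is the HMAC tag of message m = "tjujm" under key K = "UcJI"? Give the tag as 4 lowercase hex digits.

Key "UcJI" = 55 63 4a 49 is 4 bytes > B = 3, so hash it first: H(key) = 9f ac, then zero-pad to 3 bytes: K' = 9f ac 00.
K' ⊕ ipad = a9 9a 36.  K' ⊕ opad = c3 f0 5c.
Inner input = (K'⊕ipad) ∥ m = a9 9a 36 ∥ 74 6a 75 6a 6d.
Inner hash: even-index sum = 435 mod 256 = 179; odd-index sum = 496 mod 256 = 240 → b3 f0.
Outer input = (K'⊕opad) ∥ inner = c3 f0 5c ∥ b3 f0.
Outer hash (tag): even-index sum = 527 mod 256 = 15; odd-index sum = 419 mod 256 = 163 → 0f a3.

0fa3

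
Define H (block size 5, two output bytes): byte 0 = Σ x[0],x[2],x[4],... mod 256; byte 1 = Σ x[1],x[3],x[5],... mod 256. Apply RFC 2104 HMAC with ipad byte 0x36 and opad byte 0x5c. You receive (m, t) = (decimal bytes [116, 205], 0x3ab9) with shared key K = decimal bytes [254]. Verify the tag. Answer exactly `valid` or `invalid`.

Key decimal bytes [254] = fe is 1 byte ≤ B = 5; zero-pad to 5 bytes: K' = fe 00 00 00 00.
K' ⊕ ipad = c8 36 36 36 36; K' ⊕ opad = a2 5c 5c 5c 5c.
Inner hash: even-index sum = 513 mod 256 = 1; odd-index sum = 224 mod 256 = 224 → 01 e0.
Outer hash (recomputed tag): even-index sum = 570 mod 256 = 58; odd-index sum = 185 mod 256 = 185 → 3a b9.
Recomputed tag = 3ab9; claimed = 3ab9 → match.

valid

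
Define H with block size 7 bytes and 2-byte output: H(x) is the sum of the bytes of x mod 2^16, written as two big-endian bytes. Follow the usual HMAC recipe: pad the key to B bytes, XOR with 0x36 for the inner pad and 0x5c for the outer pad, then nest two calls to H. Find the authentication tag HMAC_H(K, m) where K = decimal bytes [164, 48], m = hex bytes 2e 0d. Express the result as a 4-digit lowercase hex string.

0412

Key decimal bytes [164, 48] = a4 30 is 2 bytes ≤ B = 7; zero-pad to 7 bytes: K' = a4 30 00 00 00 00 00.
K' ⊕ ipad = 92 06 36 36 36 36 36.  K' ⊕ opad = f8 6c 5c 5c 5c 5c 5c.
Inner input = (K'⊕ipad) ∥ m = 92 06 36 36 36 36 36 ∥ 2e 0d.
Inner hash: sum = 146+6+54+54+54+54+54+46+13 = 481 → 01 e1.
Outer input = (K'⊕opad) ∥ inner = f8 6c 5c 5c 5c 5c 5c ∥ 01 e1.
Outer hash (tag): sum = 248+108+92+92+92+92+92+1+225 = 1042 → 04 12.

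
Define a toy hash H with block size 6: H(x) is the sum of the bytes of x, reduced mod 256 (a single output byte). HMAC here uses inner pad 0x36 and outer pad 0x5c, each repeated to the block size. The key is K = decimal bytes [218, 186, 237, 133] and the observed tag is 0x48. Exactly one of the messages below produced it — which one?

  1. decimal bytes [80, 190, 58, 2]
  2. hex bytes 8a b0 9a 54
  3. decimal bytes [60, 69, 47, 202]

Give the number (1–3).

2

Key decimal bytes [218, 186, 237, 133] = da ba ed 85 is 4 bytes ≤ B = 6; zero-pad to 6 bytes: K' = da ba ed 85 00 00.
K' ⊕ ipad = ec 8c db b3 36 36; K' ⊕ opad = 86 e6 b1 d9 5c 5c.
m1: inner = H(ec 8c db b3 36 36 50 be 3a 02) = bc; tag = H(86 e6 b1 d9 5c 5c bc) = 6a
m2: inner = H(ec 8c db b3 36 36 8a b0 9a 54) = 9a; tag = H(86 e6 b1 d9 5c 5c 9a) = 48 ← matches
m3: inner = H(ec 8c db b3 36 36 3c 45 2f ca) = ec; tag = H(86 e6 b1 d9 5c 5c ec) = 9a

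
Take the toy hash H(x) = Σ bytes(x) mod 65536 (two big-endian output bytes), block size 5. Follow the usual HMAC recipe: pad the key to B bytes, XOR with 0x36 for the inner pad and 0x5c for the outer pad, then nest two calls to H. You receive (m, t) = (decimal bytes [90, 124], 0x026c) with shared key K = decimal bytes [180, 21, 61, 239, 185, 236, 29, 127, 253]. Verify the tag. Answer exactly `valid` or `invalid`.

invalid

Key decimal bytes [180, 21, 61, 239, 185, 236, 29, 127, 253] = b4 15 3d ef b9 ec 1d 7f fd is 9 bytes > B = 5, so hash it first: H(key) = 05 33, then zero-pad to 5 bytes: K' = 05 33 00 00 00.
K' ⊕ ipad = 33 05 36 36 36; K' ⊕ opad = 59 6f 5c 5c 5c.
Inner hash: sum = 51+5+54+54+54+90+124 = 432 → 01 b0.
Outer hash (recomputed tag): sum = 89+111+92+92+92+1+176 = 653 → 02 8d.
Recomputed tag = 028d; claimed = 026c → mismatch.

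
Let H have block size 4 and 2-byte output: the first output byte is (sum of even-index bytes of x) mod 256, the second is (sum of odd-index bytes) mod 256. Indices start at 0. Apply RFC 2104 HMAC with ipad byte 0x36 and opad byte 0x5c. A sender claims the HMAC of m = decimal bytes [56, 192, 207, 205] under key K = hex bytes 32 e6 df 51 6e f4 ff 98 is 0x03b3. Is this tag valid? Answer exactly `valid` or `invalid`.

valid

Key hex bytes 32 e6 df 51 6e f4 ff 98 is 8 bytes > B = 4, so hash it first: H(key) = 7e c3, then zero-pad to 4 bytes: K' = 7e c3 00 00.
K' ⊕ ipad = 48 f5 36 36; K' ⊕ opad = 22 9f 5c 5c.
Inner hash: even-index sum = 389 mod 256 = 133; odd-index sum = 696 mod 256 = 184 → 85 b8.
Outer hash (recomputed tag): even-index sum = 259 mod 256 = 3; odd-index sum = 435 mod 256 = 179 → 03 b3.
Recomputed tag = 03b3; claimed = 03b3 → match.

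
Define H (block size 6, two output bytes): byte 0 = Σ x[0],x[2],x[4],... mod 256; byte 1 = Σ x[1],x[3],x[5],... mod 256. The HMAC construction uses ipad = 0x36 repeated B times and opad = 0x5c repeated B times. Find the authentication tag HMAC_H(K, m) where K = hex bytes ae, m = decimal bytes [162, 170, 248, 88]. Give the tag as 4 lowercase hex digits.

Key hex bytes ae is 1 byte ≤ B = 6; zero-pad to 6 bytes: K' = ae 00 00 00 00 00.
K' ⊕ ipad = 98 36 36 36 36 36.  K' ⊕ opad = f2 5c 5c 5c 5c 5c.
Inner input = (K'⊕ipad) ∥ m = 98 36 36 36 36 36 ∥ a2 aa f8 58.
Inner hash: even-index sum = 670 mod 256 = 158; odd-index sum = 420 mod 256 = 164 → 9e a4.
Outer input = (K'⊕opad) ∥ inner = f2 5c 5c 5c 5c 5c ∥ 9e a4.
Outer hash (tag): even-index sum = 584 mod 256 = 72; odd-index sum = 440 mod 256 = 184 → 48 b8.

48b8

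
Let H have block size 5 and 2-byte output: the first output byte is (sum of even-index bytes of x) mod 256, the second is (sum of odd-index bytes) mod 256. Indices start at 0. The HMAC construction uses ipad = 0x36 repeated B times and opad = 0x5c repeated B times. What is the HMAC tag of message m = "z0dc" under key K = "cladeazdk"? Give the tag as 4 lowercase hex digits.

Key "cladeazdk" = 63 6c 61 64 65 61 7a 64 6b is 9 bytes > B = 5, so hash it first: H(key) = 0e 95, then zero-pad to 5 bytes: K' = 0e 95 00 00 00.
K' ⊕ ipad = 38 a3 36 36 36.  K' ⊕ opad = 52 c9 5c 5c 5c.
Inner input = (K'⊕ipad) ∥ m = 38 a3 36 36 36 ∥ 7a 30 64 63.
Inner hash: even-index sum = 311 mod 256 = 55; odd-index sum = 439 mod 256 = 183 → 37 b7.
Outer input = (K'⊕opad) ∥ inner = 52 c9 5c 5c 5c ∥ 37 b7.
Outer hash (tag): even-index sum = 449 mod 256 = 193; odd-index sum = 348 mod 256 = 92 → c1 5c.

c15c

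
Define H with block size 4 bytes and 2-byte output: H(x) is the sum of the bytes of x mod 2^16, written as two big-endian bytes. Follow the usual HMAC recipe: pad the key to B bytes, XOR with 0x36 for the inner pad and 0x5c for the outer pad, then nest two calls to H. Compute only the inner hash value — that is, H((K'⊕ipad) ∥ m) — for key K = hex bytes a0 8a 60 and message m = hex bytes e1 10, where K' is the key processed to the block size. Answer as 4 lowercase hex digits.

Key hex bytes a0 8a 60 is 3 bytes ≤ B = 4; zero-pad to 4 bytes: K' = a0 8a 60 00.
K' ⊕ ipad = 96 bc 56 36.
Inner input = 96 bc 56 36 ∥ e1 10.
Inner hash: sum = 150+188+86+54+225+16 = 719 → 02 cf.

02cf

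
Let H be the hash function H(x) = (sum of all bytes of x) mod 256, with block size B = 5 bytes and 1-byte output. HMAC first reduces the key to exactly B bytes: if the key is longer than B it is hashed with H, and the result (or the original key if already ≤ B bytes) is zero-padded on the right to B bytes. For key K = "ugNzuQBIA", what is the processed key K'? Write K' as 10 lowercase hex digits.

3600000000

|K| = 9 > B = 5, so first hash the key.
H(K): sum = 117+103+78+122+117+81+66+73+65 = 822; mod 256 = 54 → 36.
Zero-pad H(K) = 36 to 5 bytes: K' = 36 00 00 00 00.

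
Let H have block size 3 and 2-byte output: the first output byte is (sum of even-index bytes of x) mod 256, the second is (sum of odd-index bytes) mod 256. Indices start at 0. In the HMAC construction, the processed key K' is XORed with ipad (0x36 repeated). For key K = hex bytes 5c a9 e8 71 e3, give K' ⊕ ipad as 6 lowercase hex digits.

112c36

Key hex bytes 5c a9 e8 71 e3 is 5 bytes > B = 3, so hash it first: H(key) = 27 1a, then zero-pad to 3 bytes: K' = 27 1a 00.
XOR each byte with 0x36: 27⊕36=11, 1a⊕36=2c, 00⊕36=36.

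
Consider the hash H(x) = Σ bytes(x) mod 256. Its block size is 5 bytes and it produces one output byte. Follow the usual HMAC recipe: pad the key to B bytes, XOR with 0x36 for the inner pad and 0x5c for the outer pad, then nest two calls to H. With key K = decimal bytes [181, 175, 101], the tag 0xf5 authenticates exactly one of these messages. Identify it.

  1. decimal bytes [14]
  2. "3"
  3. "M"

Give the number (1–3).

3

Key decimal bytes [181, 175, 101] = b5 af 65 is 3 bytes ≤ B = 5; zero-pad to 5 bytes: K' = b5 af 65 00 00.
K' ⊕ ipad = 83 99 53 36 36; K' ⊕ opad = e9 f3 39 5c 5c.
m1: inner = H(83 99 53 36 36 0e) = e9; tag = H(e9 f3 39 5c 5c e9) = b6
m2: inner = H(83 99 53 36 36 33) = 0e; tag = H(e9 f3 39 5c 5c 0e) = db
m3: inner = H(83 99 53 36 36 4d) = 28; tag = H(e9 f3 39 5c 5c 28) = f5 ← matches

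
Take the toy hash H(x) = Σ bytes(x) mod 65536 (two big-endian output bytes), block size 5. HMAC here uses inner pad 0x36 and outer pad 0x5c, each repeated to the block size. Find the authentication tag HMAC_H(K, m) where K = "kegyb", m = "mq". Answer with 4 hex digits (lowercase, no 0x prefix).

Key "kegyb" = 6b 65 67 79 62 is exactly B = 5 bytes: K' = 6b 65 67 79 62.
K' ⊕ ipad = 5d 53 51 4f 54.  K' ⊕ opad = 37 39 3b 25 3e.
Inner input = (K'⊕ipad) ∥ m = 5d 53 51 4f 54 ∥ 6d 71.
Inner hash: sum = 93+83+81+79+84+109+113 = 642 → 02 82.
Outer input = (K'⊕opad) ∥ inner = 37 39 3b 25 3e ∥ 02 82.
Outer hash (tag): sum = 55+57+59+37+62+2+130 = 402 → 01 92.

0192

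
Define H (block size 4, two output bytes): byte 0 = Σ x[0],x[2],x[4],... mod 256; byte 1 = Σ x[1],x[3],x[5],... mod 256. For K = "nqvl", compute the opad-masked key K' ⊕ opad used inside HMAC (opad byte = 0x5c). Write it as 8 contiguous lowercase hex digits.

Key "nqvl" = 6e 71 76 6c is exactly B = 4 bytes: K' = 6e 71 76 6c.
XOR each byte with 0x5c: 6e⊕5c=32, 71⊕5c=2d, 76⊕5c=2a, 6c⊕5c=30.

322d2a30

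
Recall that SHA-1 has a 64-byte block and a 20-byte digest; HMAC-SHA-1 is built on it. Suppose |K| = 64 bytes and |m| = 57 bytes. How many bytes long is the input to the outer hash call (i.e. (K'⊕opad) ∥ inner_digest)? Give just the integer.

84

Key is 64 ≤ 64 bytes, zero-padded: |K'| = 64.
Outer input = (K'⊕opad) ∥ H(inner) → 64 + 20 = 84 bytes.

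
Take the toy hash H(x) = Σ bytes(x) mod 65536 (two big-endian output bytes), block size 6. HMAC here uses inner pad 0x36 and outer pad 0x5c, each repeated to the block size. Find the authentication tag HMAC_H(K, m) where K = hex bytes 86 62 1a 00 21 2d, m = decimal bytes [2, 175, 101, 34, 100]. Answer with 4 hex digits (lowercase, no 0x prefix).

02df

Key hex bytes 86 62 1a 00 21 2d is exactly B = 6 bytes: K' = 86 62 1a 00 21 2d.
K' ⊕ ipad = b0 54 2c 36 17 1b.  K' ⊕ opad = da 3e 46 5c 7d 71.
Inner input = (K'⊕ipad) ∥ m = b0 54 2c 36 17 1b ∥ 02 af 65 22 64.
Inner hash: sum = 176+84+44+54+23+27+2+175+101+34+100 = 820 → 03 34.
Outer input = (K'⊕opad) ∥ inner = da 3e 46 5c 7d 71 ∥ 03 34.
Outer hash (tag): sum = 218+62+70+92+125+113+3+52 = 735 → 02 df.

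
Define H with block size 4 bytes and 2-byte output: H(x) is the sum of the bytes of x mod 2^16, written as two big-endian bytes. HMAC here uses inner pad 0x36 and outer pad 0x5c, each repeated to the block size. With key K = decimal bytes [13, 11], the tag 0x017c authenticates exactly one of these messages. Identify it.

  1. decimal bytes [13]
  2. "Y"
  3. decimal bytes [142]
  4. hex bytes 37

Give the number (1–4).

4

Key decimal bytes [13, 11] = 0d 0b is 2 bytes ≤ B = 4; zero-pad to 4 bytes: K' = 0d 0b 00 00.
K' ⊕ ipad = 3b 3d 36 36; K' ⊕ opad = 51 57 5c 5c.
m1: inner = H(3b 3d 36 36 0d) = 00 f1; tag = H(51 57 5c 5c 00 f1) = 0251
m2: inner = H(3b 3d 36 36 59) = 01 3d; tag = H(51 57 5c 5c 01 3d) = 019e
m3: inner = H(3b 3d 36 36 8e) = 01 72; tag = H(51 57 5c 5c 01 72) = 01d3
m4: inner = H(3b 3d 36 36 37) = 01 1b; tag = H(51 57 5c 5c 01 1b) = 017c ← matches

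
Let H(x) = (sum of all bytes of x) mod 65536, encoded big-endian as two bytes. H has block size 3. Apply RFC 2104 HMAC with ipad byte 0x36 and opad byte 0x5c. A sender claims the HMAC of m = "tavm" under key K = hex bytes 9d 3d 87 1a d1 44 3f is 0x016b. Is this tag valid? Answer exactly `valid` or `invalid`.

Key hex bytes 9d 3d 87 1a d1 44 3f is 7 bytes > B = 3, so hash it first: H(key) = 02 cf, then zero-pad to 3 bytes: K' = 02 cf 00.
K' ⊕ ipad = 34 f9 36; K' ⊕ opad = 5e 93 5c.
Inner hash: sum = 52+249+54+116+97+118+109 = 795 → 03 1b.
Outer hash (recomputed tag): sum = 94+147+92+3+27 = 363 → 01 6b.
Recomputed tag = 016b; claimed = 016b → match.

valid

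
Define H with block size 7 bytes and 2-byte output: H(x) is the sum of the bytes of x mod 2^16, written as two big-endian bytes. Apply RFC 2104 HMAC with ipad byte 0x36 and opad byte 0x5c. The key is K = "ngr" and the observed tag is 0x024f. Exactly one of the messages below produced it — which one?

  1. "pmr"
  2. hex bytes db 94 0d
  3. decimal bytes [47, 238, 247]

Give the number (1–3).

2

Key "ngr" = 6e 67 72 is 3 bytes ≤ B = 7; zero-pad to 7 bytes: K' = 6e 67 72 00 00 00 00.
K' ⊕ ipad = 58 51 44 36 36 36 36; K' ⊕ opad = 32 3b 2e 5c 5c 5c 5c.
m1: inner = H(58 51 44 36 36 36 36 70 6d 72) = 03 14; tag = H(32 3b 2e 5c 5c 5c 5c 03 14) = 0222
m2: inner = H(58 51 44 36 36 36 36 db 94 0d) = 03 41; tag = H(32 3b 2e 5c 5c 5c 5c 03 41) = 024f ← matches
m3: inner = H(58 51 44 36 36 36 36 2f ee f7) = 03 d9; tag = H(32 3b 2e 5c 5c 5c 5c 03 d9) = 02e7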